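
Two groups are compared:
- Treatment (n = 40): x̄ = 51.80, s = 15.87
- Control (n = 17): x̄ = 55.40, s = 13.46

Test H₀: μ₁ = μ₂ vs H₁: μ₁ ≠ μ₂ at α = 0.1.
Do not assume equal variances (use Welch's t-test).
Welch's two-sample t-test:
H₀: μ₁ = μ₂
H₁: μ₁ ≠ μ₂
s₁²/n₁ = 15.87²/40 = 6.2964,  s₂²/n₂ = 13.46²/17 = 10.6572
SE = √(s₁²/n₁ + s₂²/n₂) = √(6.2964 + 10.6572) = 4.1175
df (Welch-Satterthwaite) = (s₁²/n₁ + s₂²/n₂)² / [(s₁²/n₁)²/(n₁-1) + (s₂²/n₂)²/(n₂-1)] ≈ 35.42
t = (x̄₁ - x̄₂) / SE = (51.80 - 55.40) / 4.1175 = -3.60 / 4.1175 = -0.874
p-value = 0.3878

Since p-value > α = 0.1, we fail to reject H₀.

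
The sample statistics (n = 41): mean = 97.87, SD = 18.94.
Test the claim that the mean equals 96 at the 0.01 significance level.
One-sample t-test:
H₀: μ = 96
H₁: μ ≠ 96
df = n - 1 = 40
t = (x̄ - μ₀) / (s/√n) = (97.87 - 96) / (18.94/√41) = 0.632
p-value = 0.5309

Since p-value > α = 0.01, we fail to reject H₀.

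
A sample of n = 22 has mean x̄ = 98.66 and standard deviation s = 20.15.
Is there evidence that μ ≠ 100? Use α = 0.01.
One-sample t-test:
H₀: μ = 100
H₁: μ ≠ 100
df = n - 1 = 21
t = (x̄ - μ₀) / (s/√n) = (98.66 - 100) / (20.15/√22) = -0.312
p-value = 0.7582

Since p-value > α = 0.01, we fail to reject H₀.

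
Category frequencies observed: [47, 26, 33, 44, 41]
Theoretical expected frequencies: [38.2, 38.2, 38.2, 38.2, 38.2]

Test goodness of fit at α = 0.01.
Chi-square goodness of fit test:
H₀: observed counts match expected distribution
H₁: observed counts differ from expected distribution
df = k - 1 = 4
χ² = Σ(O - E)²/E
   = (47 - 38.2)²/38.2 + (26 - 38.2)²/38.2 + (33 - 38.2)²/38.2 + (44 - 38.2)²/38.2 + (41 - 38.2)²/38.2
   = 2.027 + 3.896 + 0.708 + 0.881 + 0.205
   = 7.72
p-value = 0.1025

Since p-value > α = 0.01, we fail to reject H₀.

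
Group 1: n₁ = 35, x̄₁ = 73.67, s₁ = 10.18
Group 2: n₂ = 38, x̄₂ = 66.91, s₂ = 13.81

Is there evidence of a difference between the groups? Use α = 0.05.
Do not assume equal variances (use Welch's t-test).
Welch's two-sample t-test:
H₀: μ₁ = μ₂
H₁: μ₁ ≠ μ₂
s₁²/n₁ = 10.18²/35 = 2.9609,  s₂²/n₂ = 13.81²/38 = 5.0188
SE = √(s₁²/n₁ + s₂²/n₂) = √(2.9609 + 5.0188) = 2.8248
df (Welch-Satterthwaite) = (s₁²/n₁ + s₂²/n₂)² / [(s₁²/n₁)²/(n₁-1) + (s₂²/n₂)²/(n₂-1)] ≈ 67.84
t = (x̄₁ - x̄₂) / SE = (73.67 - 66.91) / 2.8248 = 6.76 / 2.8248 = 2.393
p-value = 0.0195

Since p-value < α = 0.05, we reject H₀.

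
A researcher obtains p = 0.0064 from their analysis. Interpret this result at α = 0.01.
Since p = 0.0064 < α = 0.01, reject H₀.
There is sufficient evidence to reject the null hypothesis; the result is statistically significant at the 0.01 level.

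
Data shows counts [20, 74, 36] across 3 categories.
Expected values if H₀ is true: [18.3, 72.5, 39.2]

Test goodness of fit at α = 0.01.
Chi-square goodness of fit test:
H₀: observed counts match expected distribution
H₁: observed counts differ from expected distribution
df = k - 1 = 2
χ² = Σ(O - E)²/E
   = (20 - 18.3)²/18.3 + (74 - 72.5)²/72.5 + (36 - 39.2)²/39.2
   = 0.158 + 0.031 + 0.261
   = 0.45
p-value = 0.7984

Since p-value > α = 0.01, we fail to reject H₀.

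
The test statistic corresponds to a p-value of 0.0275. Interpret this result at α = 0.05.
Since p = 0.0275 < α = 0.05, reject H₀.
There is sufficient evidence to reject the null hypothesis; the result is statistically significant at the 0.05 level.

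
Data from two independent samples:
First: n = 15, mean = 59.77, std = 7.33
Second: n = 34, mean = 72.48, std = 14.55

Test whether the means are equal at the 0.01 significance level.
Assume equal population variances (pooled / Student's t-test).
Student's two-sample t-test (equal variances):
H₀: μ₁ = μ₂
H₁: μ₁ ≠ μ₂
df = n₁ + n₂ - 2 = 47
Pooled variance s_p² = [(n₁-1)s₁² + (n₂-1)s₂²] / (n₁ + n₂ - 2) = [(14)(7.33²) + (33)(14.55²)] / 47 = 164.6465
SE = √(s_p²(1/n₁ + 1/n₂)) = √(164.6465 × (1/15 + 1/34)) = 3.9773
t = (x̄₁ - x̄₂) / SE = (59.77 - 72.48) / 3.9773 = -12.71 / 3.9773 = -3.196
p-value = 0.0025

Since p-value < α = 0.01, we reject H₀.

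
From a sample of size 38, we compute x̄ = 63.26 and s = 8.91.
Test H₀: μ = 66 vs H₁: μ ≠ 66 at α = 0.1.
One-sample t-test:
H₀: μ = 66
H₁: μ ≠ 66
df = n - 1 = 37
t = (x̄ - μ₀) / (s/√n) = (63.26 - 66) / (8.91/√38) = -1.896
p-value = 0.0658

Since p-value < α = 0.1, we reject H₀.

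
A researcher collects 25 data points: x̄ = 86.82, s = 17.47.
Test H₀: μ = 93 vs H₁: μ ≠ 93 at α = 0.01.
One-sample t-test:
H₀: μ = 93
H₁: μ ≠ 93
df = n - 1 = 24
t = (x̄ - μ₀) / (s/√n) = (86.82 - 93) / (17.47/√25) = -1.769
p-value = 0.0896

Since p-value > α = 0.01, we fail to reject H₀.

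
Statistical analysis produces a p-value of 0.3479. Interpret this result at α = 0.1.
Since p = 0.3479 > α = 0.1, fail to reject H₀.
There is insufficient evidence to reject the null hypothesis; the result is not statistically significant at the 0.1 level.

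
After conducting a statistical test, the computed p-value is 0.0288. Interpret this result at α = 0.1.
Since p = 0.0288 < α = 0.1, reject H₀.
There is sufficient evidence to reject the null hypothesis; the result is statistically significant at the 0.1 level.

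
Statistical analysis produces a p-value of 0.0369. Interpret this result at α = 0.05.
Since p = 0.0369 < α = 0.05, reject H₀.
There is sufficient evidence to reject the null hypothesis; the result is statistically significant at the 0.05 level.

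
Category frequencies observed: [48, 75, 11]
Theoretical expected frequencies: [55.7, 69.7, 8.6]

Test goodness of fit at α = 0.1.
Chi-square goodness of fit test:
H₀: observed counts match expected distribution
H₁: observed counts differ from expected distribution
df = k - 1 = 2
χ² = Σ(O - E)²/E
   = (48 - 55.7)²/55.7 + (75 - 69.7)²/69.7 + (11 - 8.6)²/8.6
   = 1.064 + 0.403 + 0.670
   = 2.14
p-value = 0.3435

Since p-value > α = 0.1, we fail to reject H₀.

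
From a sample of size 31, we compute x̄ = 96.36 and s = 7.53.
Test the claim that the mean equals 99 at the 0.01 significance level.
One-sample t-test:
H₀: μ = 99
H₁: μ ≠ 99
df = n - 1 = 30
t = (x̄ - μ₀) / (s/√n) = (96.36 - 99) / (7.53/√31) = -1.952
p-value = 0.0603

Since p-value > α = 0.01, we fail to reject H₀.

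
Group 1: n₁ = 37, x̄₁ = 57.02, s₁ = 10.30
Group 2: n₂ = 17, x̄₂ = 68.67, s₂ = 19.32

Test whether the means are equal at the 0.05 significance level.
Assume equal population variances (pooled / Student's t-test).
Student's two-sample t-test (equal variances):
H₀: μ₁ = μ₂
H₁: μ₁ ≠ μ₂
df = n₁ + n₂ - 2 = 52
Pooled variance s_p² = [(n₁-1)s₁² + (n₂-1)s₂²] / (n₁ + n₂ - 2) = [(36)(10.30²) + (16)(19.32²)] / 52 = 188.2969
SE = √(s_p²(1/n₁ + 1/n₂)) = √(188.2969 × (1/37 + 1/17)) = 4.0206
t = (x̄₁ - x̄₂) / SE = (57.02 - 68.67) / 4.0206 = -11.65 / 4.0206 = -2.898
p-value = 0.0055

Since p-value < α = 0.05, we reject H₀.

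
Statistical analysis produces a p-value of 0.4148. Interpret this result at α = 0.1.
Since p = 0.4148 > α = 0.1, fail to reject H₀.
There is insufficient evidence to reject the null hypothesis; the result is not statistically significant at the 0.1 level.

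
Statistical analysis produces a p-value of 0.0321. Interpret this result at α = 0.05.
Since p = 0.0321 < α = 0.05, reject H₀.
There is sufficient evidence to reject the null hypothesis; the result is statistically significant at the 0.05 level.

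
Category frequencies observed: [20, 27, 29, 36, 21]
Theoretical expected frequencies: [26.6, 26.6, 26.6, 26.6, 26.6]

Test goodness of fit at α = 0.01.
Chi-square goodness of fit test:
H₀: observed counts match expected distribution
H₁: observed counts differ from expected distribution
df = k - 1 = 4
χ² = Σ(O - E)²/E
   = (20 - 26.6)²/26.6 + (27 - 26.6)²/26.6 + (29 - 26.6)²/26.6 + (36 - 26.6)²/26.6 + (21 - 26.6)²/26.6
   = 1.638 + 0.006 + 0.217 + 3.322 + 1.179
   = 6.36
p-value = 0.1738

Since p-value > α = 0.01, we fail to reject H₀.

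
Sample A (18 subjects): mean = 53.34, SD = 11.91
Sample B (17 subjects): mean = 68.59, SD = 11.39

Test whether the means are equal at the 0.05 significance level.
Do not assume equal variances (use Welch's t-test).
Welch's two-sample t-test:
H₀: μ₁ = μ₂
H₁: μ₁ ≠ μ₂
s₁²/n₁ = 11.91²/18 = 7.8805,  s₂²/n₂ = 11.39²/17 = 7.6313
SE = √(s₁²/n₁ + s₂²/n₂) = √(7.8805 + 7.6313) = 3.9385
df (Welch-Satterthwaite) = (s₁²/n₁ + s₂²/n₂)² / [(s₁²/n₁)²/(n₁-1) + (s₂²/n₂)²/(n₂-1)] ≈ 32.99
t = (x̄₁ - x̄₂) / SE = (53.34 - 68.59) / 3.9385 = -15.25 / 3.9385 = -3.872
p-value = 0.0005

Since p-value < α = 0.05, we reject H₀.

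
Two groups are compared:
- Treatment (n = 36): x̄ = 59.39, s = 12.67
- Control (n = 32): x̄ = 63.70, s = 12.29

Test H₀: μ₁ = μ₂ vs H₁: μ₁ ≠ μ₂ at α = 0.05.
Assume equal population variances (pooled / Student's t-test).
Student's two-sample t-test (equal variances):
H₀: μ₁ = μ₂
H₁: μ₁ ≠ μ₂
df = n₁ + n₂ - 2 = 66
Pooled variance s_p² = [(n₁-1)s₁² + (n₂-1)s₂²] / (n₁ + n₂ - 2) = [(35)(12.67²) + (31)(12.29²)] / 66 = 156.0739
SE = √(s_p²(1/n₁ + 1/n₂)) = √(156.0739 × (1/36 + 1/32)) = 3.0352
t = (x̄₁ - x̄₂) / SE = (59.39 - 63.70) / 3.0352 = -4.31 / 3.0352 = -1.420
p-value = 0.1603

Since p-value > α = 0.05, we fail to reject H₀.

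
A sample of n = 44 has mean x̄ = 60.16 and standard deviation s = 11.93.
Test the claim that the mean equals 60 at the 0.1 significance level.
One-sample t-test:
H₀: μ = 60
H₁: μ ≠ 60
df = n - 1 = 43
t = (x̄ - μ₀) / (s/√n) = (60.16 - 60) / (11.93/√44) = 0.089
p-value = 0.9295

Since p-value > α = 0.1, we fail to reject H₀.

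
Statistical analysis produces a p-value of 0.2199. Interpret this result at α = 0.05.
Since p = 0.2199 > α = 0.05, fail to reject H₀.
There is insufficient evidence to reject the null hypothesis; the result is not statistically significant at the 0.05 level.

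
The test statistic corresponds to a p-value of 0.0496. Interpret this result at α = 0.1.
Since p = 0.0496 < α = 0.1, reject H₀.
There is sufficient evidence to reject the null hypothesis; the result is statistically significant at the 0.1 level.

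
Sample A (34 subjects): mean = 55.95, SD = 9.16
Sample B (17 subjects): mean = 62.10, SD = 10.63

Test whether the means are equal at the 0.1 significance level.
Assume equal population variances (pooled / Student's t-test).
Student's two-sample t-test (equal variances):
H₀: μ₁ = μ₂
H₁: μ₁ ≠ μ₂
df = n₁ + n₂ - 2 = 49
Pooled variance s_p² = [(n₁-1)s₁² + (n₂-1)s₂²] / (n₁ + n₂ - 2) = [(33)(9.16²) + (16)(10.63²)] / 49 = 93.4048
SE = √(s_p²(1/n₁ + 1/n₂)) = √(93.4048 × (1/34 + 1/17)) = 2.8708
t = (x̄₁ - x̄₂) / SE = (55.95 - 62.10) / 2.8708 = -6.15 / 2.8708 = -2.142
p-value = 0.0372

Since p-value < α = 0.1, we reject H₀.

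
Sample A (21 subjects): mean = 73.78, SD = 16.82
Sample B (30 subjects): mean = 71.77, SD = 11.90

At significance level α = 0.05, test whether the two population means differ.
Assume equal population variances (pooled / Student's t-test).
Student's two-sample t-test (equal variances):
H₀: μ₁ = μ₂
H₁: μ₁ ≠ μ₂
df = n₁ + n₂ - 2 = 49
Pooled variance s_p² = [(n₁-1)s₁² + (n₂-1)s₂²] / (n₁ + n₂ - 2) = [(20)(16.82²) + (29)(11.90²)] / 49 = 199.2844
SE = √(s_p²(1/n₁ + 1/n₂)) = √(199.2844 × (1/21 + 1/30)) = 4.0165
t = (x̄₁ - x̄₂) / SE = (73.78 - 71.77) / 4.0165 = 2.01 / 4.0165 = 0.500
p-value = 0.6190

Since p-value > α = 0.05, we fail to reject H₀.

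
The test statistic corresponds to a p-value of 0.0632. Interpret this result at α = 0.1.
Since p = 0.0632 < α = 0.1, reject H₀.
There is sufficient evidence to reject the null hypothesis; the result is statistically significant at the 0.1 level.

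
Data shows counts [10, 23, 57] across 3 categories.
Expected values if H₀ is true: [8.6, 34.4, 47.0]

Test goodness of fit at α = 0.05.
Chi-square goodness of fit test:
H₀: observed counts match expected distribution
H₁: observed counts differ from expected distribution
df = k - 1 = 2
χ² = Σ(O - E)²/E
   = (10 - 8.6)²/8.6 + (23 - 34.4)²/34.4 + (57 - 47.0)²/47.0
   = 0.228 + 3.778 + 2.128
   = 6.13
p-value = 0.0466

Since p-value < α = 0.05, we reject H₀.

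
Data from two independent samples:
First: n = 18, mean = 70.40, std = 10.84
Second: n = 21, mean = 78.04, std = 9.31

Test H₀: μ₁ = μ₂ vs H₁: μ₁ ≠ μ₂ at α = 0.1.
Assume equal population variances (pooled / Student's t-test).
Student's two-sample t-test (equal variances):
H₀: μ₁ = μ₂
H₁: μ₁ ≠ μ₂
df = n₁ + n₂ - 2 = 37
Pooled variance s_p² = [(n₁-1)s₁² + (n₂-1)s₂²] / (n₁ + n₂ - 2) = [(17)(10.84²) + (20)(9.31²)] / 37 = 100.8410
SE = √(s_p²(1/n₁ + 1/n₂)) = √(100.8410 × (1/18 + 1/21)) = 3.2256
t = (x̄₁ - x̄₂) / SE = (70.40 - 78.04) / 3.2256 = -7.64 / 3.2256 = -2.369
p-value = 0.0232

Since p-value < α = 0.1, we reject H₀.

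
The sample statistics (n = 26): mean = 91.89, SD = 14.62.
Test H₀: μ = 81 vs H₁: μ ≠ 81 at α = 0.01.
One-sample t-test:
H₀: μ = 81
H₁: μ ≠ 81
df = n - 1 = 25
t = (x̄ - μ₀) / (s/√n) = (91.89 - 81) / (14.62/√26) = 3.798
p-value = 0.0008

Since p-value < α = 0.01, we reject H₀.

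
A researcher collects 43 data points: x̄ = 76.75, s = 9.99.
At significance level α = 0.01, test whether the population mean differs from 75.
One-sample t-test:
H₀: μ = 75
H₁: μ ≠ 75
df = n - 1 = 42
t = (x̄ - μ₀) / (s/√n) = (76.75 - 75) / (9.99/√43) = 1.149
p-value = 0.2572

Since p-value > α = 0.01, we fail to reject H₀.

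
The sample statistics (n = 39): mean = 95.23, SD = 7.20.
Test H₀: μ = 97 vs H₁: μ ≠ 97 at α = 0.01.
One-sample t-test:
H₀: μ = 97
H₁: μ ≠ 97
df = n - 1 = 38
t = (x̄ - μ₀) / (s/√n) = (95.23 - 97) / (7.20/√39) = -1.535
p-value = 0.1330

Since p-value > α = 0.01, we fail to reject H₀.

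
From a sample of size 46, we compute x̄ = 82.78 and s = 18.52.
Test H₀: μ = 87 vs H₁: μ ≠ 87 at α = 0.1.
One-sample t-test:
H₀: μ = 87
H₁: μ ≠ 87
df = n - 1 = 45
t = (x̄ - μ₀) / (s/√n) = (82.78 - 87) / (18.52/√46) = -1.545
p-value = 0.1292

Since p-value > α = 0.1, we fail to reject H₀.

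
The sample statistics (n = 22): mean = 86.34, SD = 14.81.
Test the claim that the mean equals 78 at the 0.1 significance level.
One-sample t-test:
H₀: μ = 78
H₁: μ ≠ 78
df = n - 1 = 21
t = (x̄ - μ₀) / (s/√n) = (86.34 - 78) / (14.81/√22) = 2.641
p-value = 0.0153

Since p-value < α = 0.1, we reject H₀.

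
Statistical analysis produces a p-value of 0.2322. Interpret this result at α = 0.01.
Since p = 0.2322 > α = 0.01, fail to reject H₀.
There is insufficient evidence to reject the null hypothesis; the result is not statistically significant at the 0.01 level.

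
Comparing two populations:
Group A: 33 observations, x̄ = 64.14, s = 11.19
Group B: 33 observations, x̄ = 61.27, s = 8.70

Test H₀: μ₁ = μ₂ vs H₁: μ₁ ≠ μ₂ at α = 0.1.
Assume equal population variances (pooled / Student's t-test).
Student's two-sample t-test (equal variances):
H₀: μ₁ = μ₂
H₁: μ₁ ≠ μ₂
df = n₁ + n₂ - 2 = 64
Pooled variance s_p² = [(n₁-1)s₁² + (n₂-1)s₂²] / (n₁ + n₂ - 2) = [(32)(11.19²) + (32)(8.70²)] / 64 = 100.4530
SE = √(s_p²(1/n₁ + 1/n₂)) = √(100.4530 × (1/33 + 1/33)) = 2.4674
t = (x̄₁ - x̄₂) / SE = (64.14 - 61.27) / 2.4674 = 2.87 / 2.4674 = 1.163
p-value = 0.2491

Since p-value > α = 0.1, we fail to reject H₀.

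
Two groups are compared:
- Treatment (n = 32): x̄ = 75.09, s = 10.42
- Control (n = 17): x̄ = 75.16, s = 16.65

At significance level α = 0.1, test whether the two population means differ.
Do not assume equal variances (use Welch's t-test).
Welch's two-sample t-test:
H₀: μ₁ = μ₂
H₁: μ₁ ≠ μ₂
s₁²/n₁ = 10.42²/32 = 3.3930,  s₂²/n₂ = 16.65²/17 = 16.3072
SE = √(s₁²/n₁ + s₂²/n₂) = √(3.3930 + 16.3072) = 4.4385
df (Welch-Satterthwaite) = (s₁²/n₁ + s₂²/n₂)² / [(s₁²/n₁)²/(n₁-1) + (s₂²/n₂)²/(n₂-1)] ≈ 22.84
t = (x̄₁ - x̄₂) / SE = (75.09 - 75.16) / 4.4385 = -0.07 / 4.4385 = -0.016
p-value = 0.9876

Since p-value > α = 0.1, we fail to reject H₀.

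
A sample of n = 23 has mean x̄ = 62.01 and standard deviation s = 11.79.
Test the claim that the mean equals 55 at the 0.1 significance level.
One-sample t-test:
H₀: μ = 55
H₁: μ ≠ 55
df = n - 1 = 22
t = (x̄ - μ₀) / (s/√n) = (62.01 - 55) / (11.79/√23) = 2.851
p-value = 0.0093

Since p-value < α = 0.1, we reject H₀.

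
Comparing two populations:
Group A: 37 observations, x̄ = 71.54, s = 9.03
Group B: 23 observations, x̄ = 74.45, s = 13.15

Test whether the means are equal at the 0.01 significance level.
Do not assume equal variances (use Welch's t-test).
Welch's two-sample t-test:
H₀: μ₁ = μ₂
H₁: μ₁ ≠ μ₂
s₁²/n₁ = 9.03²/37 = 2.2038,  s₂²/n₂ = 13.15²/23 = 7.5184
SE = √(s₁²/n₁ + s₂²/n₂) = √(2.2038 + 7.5184) = 3.1180
df (Welch-Satterthwaite) = (s₁²/n₁ + s₂²/n₂)² / [(s₁²/n₁)²/(n₁-1) + (s₂²/n₂)²/(n₂-1)] ≈ 34.95
t = (x̄₁ - x̄₂) / SE = (71.54 - 74.45) / 3.1180 = -2.91 / 3.1180 = -0.933
p-value = 0.3571

Since p-value > α = 0.01, we fail to reject H₀.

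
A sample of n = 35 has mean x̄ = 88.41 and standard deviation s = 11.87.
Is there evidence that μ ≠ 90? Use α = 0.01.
One-sample t-test:
H₀: μ = 90
H₁: μ ≠ 90
df = n - 1 = 34
t = (x̄ - μ₀) / (s/√n) = (88.41 - 90) / (11.87/√35) = -0.792
p-value = 0.4336

Since p-value > α = 0.01, we fail to reject H₀.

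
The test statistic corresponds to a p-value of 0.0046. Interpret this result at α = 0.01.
Since p = 0.0046 < α = 0.01, reject H₀.
There is sufficient evidence to reject the null hypothesis; the result is statistically significant at the 0.01 level.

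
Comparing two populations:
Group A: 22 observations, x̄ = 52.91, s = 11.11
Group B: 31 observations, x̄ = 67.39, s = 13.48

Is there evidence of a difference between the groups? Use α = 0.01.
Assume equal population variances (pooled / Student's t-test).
Student's two-sample t-test (equal variances):
H₀: μ₁ = μ₂
H₁: μ₁ ≠ μ₂
df = n₁ + n₂ - 2 = 51
Pooled variance s_p² = [(n₁-1)s₁² + (n₂-1)s₂²] / (n₁ + n₂ - 2) = [(21)(11.11²) + (30)(13.48²)] / 51 = 157.7135
SE = √(s_p²(1/n₁ + 1/n₂)) = √(157.7135 × (1/22 + 1/31)) = 3.5009
t = (x̄₁ - x̄₂) / SE = (52.91 - 67.39) / 3.5009 = -14.48 / 3.5009 = -4.136
p-value = 0.0001

Since p-value < α = 0.01, we reject H₀.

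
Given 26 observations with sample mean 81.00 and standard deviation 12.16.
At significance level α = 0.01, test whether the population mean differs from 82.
One-sample t-test:
H₀: μ = 82
H₁: μ ≠ 82
df = n - 1 = 25
t = (x̄ - μ₀) / (s/√n) = (81.00 - 82) / (12.16/√26) = -0.419
p-value = 0.6786

Since p-value > α = 0.01, we fail to reject H₀.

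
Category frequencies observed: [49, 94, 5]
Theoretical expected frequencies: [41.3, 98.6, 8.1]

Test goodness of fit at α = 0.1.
Chi-square goodness of fit test:
H₀: observed counts match expected distribution
H₁: observed counts differ from expected distribution
df = k - 1 = 2
χ² = Σ(O - E)²/E
   = (49 - 41.3)²/41.3 + (94 - 98.6)²/98.6 + (5 - 8.1)²/8.1
   = 1.436 + 0.215 + 1.186
   = 2.84
p-value = 0.2421

Since p-value > α = 0.1, we fail to reject H₀.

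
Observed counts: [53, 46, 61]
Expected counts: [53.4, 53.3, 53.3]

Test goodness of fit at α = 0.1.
Chi-square goodness of fit test:
H₀: observed counts match expected distribution
H₁: observed counts differ from expected distribution
df = k - 1 = 2
χ² = Σ(O - E)²/E
   = (53 - 53.4)²/53.4 + (46 - 53.3)²/53.3 + (61 - 53.3)²/53.3
   = 0.003 + 1.000 + 1.112
   = 2.12
p-value = 0.3473

Since p-value > α = 0.1, we fail to reject H₀.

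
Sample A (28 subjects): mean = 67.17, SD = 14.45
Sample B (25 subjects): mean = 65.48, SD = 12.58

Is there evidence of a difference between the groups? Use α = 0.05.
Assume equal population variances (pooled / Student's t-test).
Student's two-sample t-test (equal variances):
H₀: μ₁ = μ₂
H₁: μ₁ ≠ μ₂
df = n₁ + n₂ - 2 = 51
Pooled variance s_p² = [(n₁-1)s₁² + (n₂-1)s₂²] / (n₁ + n₂ - 2) = [(27)(14.45²) + (24)(12.58²)] / 51 = 185.0161
SE = √(s_p²(1/n₁ + 1/n₂)) = √(185.0161 × (1/28 + 1/25)) = 3.7428
t = (x̄₁ - x̄₂) / SE = (67.17 - 65.48) / 3.7428 = 1.69 / 3.7428 = 0.452
p-value = 0.6535

Since p-value > α = 0.05, we fail to reject H₀.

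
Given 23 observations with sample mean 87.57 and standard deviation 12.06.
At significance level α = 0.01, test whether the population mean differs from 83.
One-sample t-test:
H₀: μ = 83
H₁: μ ≠ 83
df = n - 1 = 22
t = (x̄ - μ₀) / (s/√n) = (87.57 - 83) / (12.06/√23) = 1.817
p-value = 0.0828

Since p-value > α = 0.01, we fail to reject H₀.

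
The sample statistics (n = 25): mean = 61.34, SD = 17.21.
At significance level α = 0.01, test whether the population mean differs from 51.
One-sample t-test:
H₀: μ = 51
H₁: μ ≠ 51
df = n - 1 = 24
t = (x̄ - μ₀) / (s/√n) = (61.34 - 51) / (17.21/√25) = 3.004
p-value = 0.0061

Since p-value < α = 0.01, we reject H₀.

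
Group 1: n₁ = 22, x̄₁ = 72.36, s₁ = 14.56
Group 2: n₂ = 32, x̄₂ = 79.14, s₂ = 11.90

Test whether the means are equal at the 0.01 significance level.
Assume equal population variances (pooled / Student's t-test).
Student's two-sample t-test (equal variances):
H₀: μ₁ = μ₂
H₁: μ₁ ≠ μ₂
df = n₁ + n₂ - 2 = 52
Pooled variance s_p² = [(n₁-1)s₁² + (n₂-1)s₂²] / (n₁ + n₂ - 2) = [(21)(14.56²) + (31)(11.90²)] / 52 = 170.0341
SE = √(s_p²(1/n₁ + 1/n₂)) = √(170.0341 × (1/22 + 1/32)) = 3.6114
t = (x̄₁ - x̄₂) / SE = (72.36 - 79.14) / 3.6114 = -6.78 / 3.6114 = -1.877
p-value = 0.0661

Since p-value > α = 0.01, we fail to reject H₀.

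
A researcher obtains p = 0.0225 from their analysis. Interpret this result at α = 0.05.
Since p = 0.0225 < α = 0.05, reject H₀.
There is sufficient evidence to reject the null hypothesis; the result is statistically significant at the 0.05 level.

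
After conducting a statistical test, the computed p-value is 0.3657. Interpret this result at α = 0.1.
Since p = 0.3657 > α = 0.1, fail to reject H₀.
There is insufficient evidence to reject the null hypothesis; the result is not statistically significant at the 0.1 level.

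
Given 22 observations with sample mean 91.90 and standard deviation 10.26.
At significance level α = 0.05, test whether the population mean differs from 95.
One-sample t-test:
H₀: μ = 95
H₁: μ ≠ 95
df = n - 1 = 21
t = (x̄ - μ₀) / (s/√n) = (91.90 - 95) / (10.26/√22) = -1.417
p-value = 0.1711

Since p-value > α = 0.05, we fail to reject H₀.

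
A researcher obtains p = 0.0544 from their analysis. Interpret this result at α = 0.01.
Since p = 0.0544 > α = 0.01, fail to reject H₀.
There is insufficient evidence to reject the null hypothesis; the result is not statistically significant at the 0.01 level.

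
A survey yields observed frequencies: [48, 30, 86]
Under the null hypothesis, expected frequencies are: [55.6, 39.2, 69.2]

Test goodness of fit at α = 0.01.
Chi-square goodness of fit test:
H₀: observed counts match expected distribution
H₁: observed counts differ from expected distribution
df = k - 1 = 2
χ² = Σ(O - E)²/E
   = (48 - 55.6)²/55.6 + (30 - 39.2)²/39.2 + (86 - 69.2)²/69.2
   = 1.039 + 2.159 + 4.079
   = 7.28
p-value = 0.0263

Since p-value > α = 0.01, we fail to reject H₀.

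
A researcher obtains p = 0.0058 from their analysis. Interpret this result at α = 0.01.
Since p = 0.0058 < α = 0.01, reject H₀.
There is sufficient evidence to reject the null hypothesis; the result is statistically significant at the 0.01 level.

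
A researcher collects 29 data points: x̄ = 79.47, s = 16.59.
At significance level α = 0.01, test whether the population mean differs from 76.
One-sample t-test:
H₀: μ = 76
H₁: μ ≠ 76
df = n - 1 = 28
t = (x̄ - μ₀) / (s/√n) = (79.47 - 76) / (16.59/√29) = 1.126
p-value = 0.2696

Since p-value > α = 0.01, we fail to reject H₀.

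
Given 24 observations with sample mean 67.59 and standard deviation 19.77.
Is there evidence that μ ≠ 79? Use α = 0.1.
One-sample t-test:
H₀: μ = 79
H₁: μ ≠ 79
df = n - 1 = 23
t = (x̄ - μ₀) / (s/√n) = (67.59 - 79) / (19.77/√24) = -2.827
p-value = 0.0095

Since p-value < α = 0.1, we reject H₀.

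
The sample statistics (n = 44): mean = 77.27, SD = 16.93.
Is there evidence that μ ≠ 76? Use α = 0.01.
One-sample t-test:
H₀: μ = 76
H₁: μ ≠ 76
df = n - 1 = 43
t = (x̄ - μ₀) / (s/√n) = (77.27 - 76) / (16.93/√44) = 0.498
p-value = 0.6213

Since p-value > α = 0.01, we fail to reject H₀.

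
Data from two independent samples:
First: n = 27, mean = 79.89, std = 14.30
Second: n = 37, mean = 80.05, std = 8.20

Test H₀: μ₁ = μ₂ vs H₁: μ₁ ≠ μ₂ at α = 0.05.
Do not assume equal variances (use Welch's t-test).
Welch's two-sample t-test:
H₀: μ₁ = μ₂
H₁: μ₁ ≠ μ₂
s₁²/n₁ = 14.30²/27 = 7.5737,  s₂²/n₂ = 8.20²/37 = 1.8173
SE = √(s₁²/n₁ + s₂²/n₂) = √(7.5737 + 1.8173) = 3.0645
df (Welch-Satterthwaite) = (s₁²/n₁ + s₂²/n₂)² / [(s₁²/n₁)²/(n₁-1) + (s₂²/n₂)²/(n₂-1)] ≈ 38.38
t = (x̄₁ - x̄₂) / SE = (79.89 - 80.05) / 3.0645 = -0.16 / 3.0645 = -0.052
p-value = 0.9586

Since p-value > α = 0.05, we fail to reject H₀.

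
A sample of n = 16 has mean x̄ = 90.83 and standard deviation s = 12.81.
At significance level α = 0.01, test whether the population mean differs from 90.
One-sample t-test:
H₀: μ = 90
H₁: μ ≠ 90
df = n - 1 = 15
t = (x̄ - μ₀) / (s/√n) = (90.83 - 90) / (12.81/√16) = 0.259
p-value = 0.7990

Since p-value > α = 0.01, we fail to reject H₀.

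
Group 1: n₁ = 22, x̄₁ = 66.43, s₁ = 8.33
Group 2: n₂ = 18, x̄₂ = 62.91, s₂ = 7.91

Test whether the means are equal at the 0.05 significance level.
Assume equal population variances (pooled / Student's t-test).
Student's two-sample t-test (equal variances):
H₀: μ₁ = μ₂
H₁: μ₁ ≠ μ₂
df = n₁ + n₂ - 2 = 38
Pooled variance s_p² = [(n₁-1)s₁² + (n₂-1)s₂²] / (n₁ + n₂ - 2) = [(21)(8.33²) + (17)(7.91²)] / 38 = 66.3375
SE = √(s_p²(1/n₁ + 1/n₂)) = √(66.3375 × (1/22 + 1/18)) = 2.5886
t = (x̄₁ - x̄₂) / SE = (66.43 - 62.91) / 2.5886 = 3.52 / 2.5886 = 1.360
p-value = 0.1819

Since p-value > α = 0.05, we fail to reject H₀.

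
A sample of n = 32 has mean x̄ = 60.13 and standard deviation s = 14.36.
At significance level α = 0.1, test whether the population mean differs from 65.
One-sample t-test:
H₀: μ = 65
H₁: μ ≠ 65
df = n - 1 = 31
t = (x̄ - μ₀) / (s/√n) = (60.13 - 65) / (14.36/√32) = -1.918
p-value = 0.0643

Since p-value < α = 0.1, we reject H₀.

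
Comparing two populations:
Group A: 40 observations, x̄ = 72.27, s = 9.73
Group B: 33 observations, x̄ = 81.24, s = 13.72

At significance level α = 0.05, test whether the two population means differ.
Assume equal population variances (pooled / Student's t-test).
Student's two-sample t-test (equal variances):
H₀: μ₁ = μ₂
H₁: μ₁ ≠ μ₂
df = n₁ + n₂ - 2 = 71
Pooled variance s_p² = [(n₁-1)s₁² + (n₂-1)s₂²] / (n₁ + n₂ - 2) = [(39)(9.73²) + (32)(13.72²)] / 71 = 136.8433
SE = √(s_p²(1/n₁ + 1/n₂)) = √(136.8433 × (1/40 + 1/33)) = 2.7510
t = (x̄₁ - x̄₂) / SE = (72.27 - 81.24) / 2.7510 = -8.97 / 2.7510 = -3.261
p-value = 0.0017

Since p-value < α = 0.05, we reject H₀.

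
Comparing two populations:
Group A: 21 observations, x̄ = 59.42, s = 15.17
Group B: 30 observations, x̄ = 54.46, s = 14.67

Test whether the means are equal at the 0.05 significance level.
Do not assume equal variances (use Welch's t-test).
Welch's two-sample t-test:
H₀: μ₁ = μ₂
H₁: μ₁ ≠ μ₂
s₁²/n₁ = 15.17²/21 = 10.9585,  s₂²/n₂ = 14.67²/30 = 7.1736
SE = √(s₁²/n₁ + s₂²/n₂) = √(10.9585 + 7.1736) = 4.2582
df (Welch-Satterthwaite) = (s₁²/n₁ + s₂²/n₂)² / [(s₁²/n₁)²/(n₁-1) + (s₂²/n₂)²/(n₂-1)] ≈ 42.26
t = (x̄₁ - x̄₂) / SE = (59.42 - 54.46) / 4.2582 = 4.96 / 4.2582 = 1.165
p-value = 0.2506

Since p-value > α = 0.05, we fail to reject H₀.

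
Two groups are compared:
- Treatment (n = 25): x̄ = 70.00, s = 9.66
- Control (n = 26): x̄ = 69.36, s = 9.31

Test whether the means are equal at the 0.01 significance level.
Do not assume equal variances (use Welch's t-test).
Welch's two-sample t-test:
H₀: μ₁ = μ₂
H₁: μ₁ ≠ μ₂
s₁²/n₁ = 9.66²/25 = 3.7326,  s₂²/n₂ = 9.31²/26 = 3.3337
SE = √(s₁²/n₁ + s₂²/n₂) = √(3.7326 + 3.3337) = 2.6583
df (Welch-Satterthwaite) = (s₁²/n₁ + s₂²/n₂)² / [(s₁²/n₁)²/(n₁-1) + (s₂²/n₂)²/(n₂-1)] ≈ 48.71
t = (x̄₁ - x̄₂) / SE = (70.00 - 69.36) / 2.6583 = 0.64 / 2.6583 = 0.241
p-value = 0.8108

Since p-value > α = 0.01, we fail to reject H₀.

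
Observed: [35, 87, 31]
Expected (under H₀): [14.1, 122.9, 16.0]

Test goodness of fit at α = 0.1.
Chi-square goodness of fit test:
H₀: observed counts match expected distribution
H₁: observed counts differ from expected distribution
df = k - 1 = 2
χ² = Σ(O - E)²/E
   = (35 - 14.1)²/14.1 + (87 - 122.9)²/122.9 + (31 - 16.0)²/16.0
   = 30.979 + 10.487 + 14.062
   = 55.53
p-value < 0.0001

Since p-value < α = 0.1, we reject H₀.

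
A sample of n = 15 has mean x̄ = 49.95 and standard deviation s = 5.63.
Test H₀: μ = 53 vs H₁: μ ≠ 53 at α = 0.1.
One-sample t-test:
H₀: μ = 53
H₁: μ ≠ 53
df = n - 1 = 14
t = (x̄ - μ₀) / (s/√n) = (49.95 - 53) / (5.63/√15) = -2.098
p-value = 0.0545

Since p-value < α = 0.1, we reject H₀.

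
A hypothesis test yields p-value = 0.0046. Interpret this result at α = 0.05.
Since p = 0.0046 < α = 0.05, reject H₀.
There is sufficient evidence to reject the null hypothesis; the result is statistically significant at the 0.05 level.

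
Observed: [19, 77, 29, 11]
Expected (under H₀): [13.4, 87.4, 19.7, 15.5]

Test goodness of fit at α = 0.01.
Chi-square goodness of fit test:
H₀: observed counts match expected distribution
H₁: observed counts differ from expected distribution
df = k - 1 = 3
χ² = Σ(O - E)²/E
   = (19 - 13.4)²/13.4 + (77 - 87.4)²/87.4 + (29 - 19.7)²/19.7 + (11 - 15.5)²/15.5
   = 2.340 + 1.238 + 4.390 + 1.306
   = 9.27
p-value = 0.0259

Since p-value > α = 0.01, we fail to reject H₀.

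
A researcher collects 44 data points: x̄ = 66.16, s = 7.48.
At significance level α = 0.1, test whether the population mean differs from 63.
One-sample t-test:
H₀: μ = 63
H₁: μ ≠ 63
df = n - 1 = 43
t = (x̄ - μ₀) / (s/√n) = (66.16 - 63) / (7.48/√44) = 2.802
p-value = 0.0076

Since p-value < α = 0.1, we reject H₀.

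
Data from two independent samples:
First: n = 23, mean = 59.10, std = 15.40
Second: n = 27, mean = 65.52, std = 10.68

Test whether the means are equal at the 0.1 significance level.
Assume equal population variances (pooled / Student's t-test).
Student's two-sample t-test (equal variances):
H₀: μ₁ = μ₂
H₁: μ₁ ≠ μ₂
df = n₁ + n₂ - 2 = 48
Pooled variance s_p² = [(n₁-1)s₁² + (n₂-1)s₂²] / (n₁ + n₂ - 2) = [(22)(15.40²) + (26)(10.68²)] / 48 = 170.4821
SE = √(s_p²(1/n₁ + 1/n₂)) = √(170.4821 × (1/23 + 1/27)) = 3.7049
t = (x̄₁ - x̄₂) / SE = (59.10 - 65.52) / 3.7049 = -6.42 / 3.7049 = -1.733
p-value = 0.0895

Since p-value < α = 0.1, we reject H₀.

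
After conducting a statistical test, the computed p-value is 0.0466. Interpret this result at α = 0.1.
Since p = 0.0466 < α = 0.1, reject H₀.
There is sufficient evidence to reject the null hypothesis; the result is statistically significant at the 0.1 level.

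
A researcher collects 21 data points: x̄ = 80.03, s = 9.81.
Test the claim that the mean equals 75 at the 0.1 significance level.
One-sample t-test:
H₀: μ = 75
H₁: μ ≠ 75
df = n - 1 = 20
t = (x̄ - μ₀) / (s/√n) = (80.03 - 75) / (9.81/√21) = 2.350
p-value = 0.0292

Since p-value < α = 0.1, we reject H₀.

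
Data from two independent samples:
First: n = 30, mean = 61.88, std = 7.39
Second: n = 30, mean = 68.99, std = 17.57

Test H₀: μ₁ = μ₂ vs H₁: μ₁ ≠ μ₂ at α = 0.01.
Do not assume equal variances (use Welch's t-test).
Welch's two-sample t-test:
H₀: μ₁ = μ₂
H₁: μ₁ ≠ μ₂
s₁²/n₁ = 7.39²/30 = 1.8204,  s₂²/n₂ = 17.57²/30 = 10.2902
SE = √(s₁²/n₁ + s₂²/n₂) = √(1.8204 + 10.2902) = 3.4800
df (Welch-Satterthwaite) = (s₁²/n₁ + s₂²/n₂)² / [(s₁²/n₁)²/(n₁-1) + (s₂²/n₂)²/(n₂-1)] ≈ 38.95
t = (x̄₁ - x̄₂) / SE = (61.88 - 68.99) / 3.4800 = -7.11 / 3.4800 = -2.043
p-value = 0.0479

Since p-value > α = 0.01, we fail to reject H₀.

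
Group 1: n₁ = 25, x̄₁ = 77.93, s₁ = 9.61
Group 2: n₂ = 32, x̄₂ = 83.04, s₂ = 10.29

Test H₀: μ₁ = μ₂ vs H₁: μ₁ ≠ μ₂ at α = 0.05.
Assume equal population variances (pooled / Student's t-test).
Student's two-sample t-test (equal variances):
H₀: μ₁ = μ₂
H₁: μ₁ ≠ μ₂
df = n₁ + n₂ - 2 = 55
Pooled variance s_p² = [(n₁-1)s₁² + (n₂-1)s₂²] / (n₁ + n₂ - 2) = [(24)(9.61²) + (31)(10.29²)] / 55 = 99.9792
SE = √(s_p²(1/n₁ + 1/n₂)) = √(99.9792 × (1/25 + 1/32)) = 2.6690
t = (x̄₁ - x̄₂) / SE = (77.93 - 83.04) / 2.6690 = -5.11 / 2.6690 = -1.915
p-value = 0.0608

Since p-value > α = 0.05, we fail to reject H₀.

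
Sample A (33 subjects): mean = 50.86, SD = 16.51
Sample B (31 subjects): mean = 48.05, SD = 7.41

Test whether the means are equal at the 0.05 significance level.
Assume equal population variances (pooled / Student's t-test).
Student's two-sample t-test (equal variances):
H₀: μ₁ = μ₂
H₁: μ₁ ≠ μ₂
df = n₁ + n₂ - 2 = 62
Pooled variance s_p² = [(n₁-1)s₁² + (n₂-1)s₂²] / (n₁ + n₂ - 2) = [(32)(16.51²) + (30)(7.41²)] / 62 = 167.2549
SE = √(s_p²(1/n₁ + 1/n₂)) = √(167.2549 × (1/33 + 1/31)) = 3.2348
t = (x̄₁ - x̄₂) / SE = (50.86 - 48.05) / 3.2348 = 2.81 / 3.2348 = 0.869
p-value = 0.3884

Since p-value > α = 0.05, we fail to reject H₀.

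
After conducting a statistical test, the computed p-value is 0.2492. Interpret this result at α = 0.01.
Since p = 0.2492 > α = 0.01, fail to reject H₀.
There is insufficient evidence to reject the null hypothesis; the result is not statistically significant at the 0.01 level.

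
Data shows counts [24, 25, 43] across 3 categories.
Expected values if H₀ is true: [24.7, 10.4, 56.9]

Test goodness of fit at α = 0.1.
Chi-square goodness of fit test:
H₀: observed counts match expected distribution
H₁: observed counts differ from expected distribution
df = k - 1 = 2
χ² = Σ(O - E)²/E
   = (24 - 24.7)²/24.7 + (25 - 10.4)²/10.4 + (43 - 56.9)²/56.9
   = 0.020 + 20.496 + 3.396
   = 23.91
p-value < 0.0001

Since p-value < α = 0.1, we reject H₀.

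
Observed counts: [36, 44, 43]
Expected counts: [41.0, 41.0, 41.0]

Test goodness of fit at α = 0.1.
Chi-square goodness of fit test:
H₀: observed counts match expected distribution
H₁: observed counts differ from expected distribution
df = k - 1 = 2
χ² = Σ(O - E)²/E
   = (36 - 41.0)²/41.0 + (44 - 41.0)²/41.0 + (43 - 41.0)²/41.0
   = 0.610 + 0.220 + 0.098
   = 0.93
p-value = 0.6291

Since p-value > α = 0.1, we fail to reject H₀.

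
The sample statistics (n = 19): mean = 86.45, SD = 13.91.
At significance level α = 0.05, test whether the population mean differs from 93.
One-sample t-test:
H₀: μ = 93
H₁: μ ≠ 93
df = n - 1 = 18
t = (x̄ - μ₀) / (s/√n) = (86.45 - 93) / (13.91/√19) = -2.053
p-value = 0.0549

Since p-value > α = 0.05, we fail to reject H₀.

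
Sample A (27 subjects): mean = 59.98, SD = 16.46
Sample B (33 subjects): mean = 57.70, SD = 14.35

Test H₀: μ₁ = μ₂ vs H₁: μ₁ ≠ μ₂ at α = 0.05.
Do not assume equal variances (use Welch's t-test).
Welch's two-sample t-test:
H₀: μ₁ = μ₂
H₁: μ₁ ≠ μ₂
s₁²/n₁ = 16.46²/27 = 10.0345,  s₂²/n₂ = 14.35²/33 = 6.2401
SE = √(s₁²/n₁ + s₂²/n₂) = √(10.0345 + 6.2401) = 4.0342
df (Welch-Satterthwaite) = (s₁²/n₁ + s₂²/n₂)² / [(s₁²/n₁)²/(n₁-1) + (s₂²/n₂)²/(n₂-1)] ≈ 52.04
t = (x̄₁ - x̄₂) / SE = (59.98 - 57.70) / 4.0342 = 2.28 / 4.0342 = 0.565
p-value = 0.5744

Since p-value > α = 0.05, we fail to reject H₀.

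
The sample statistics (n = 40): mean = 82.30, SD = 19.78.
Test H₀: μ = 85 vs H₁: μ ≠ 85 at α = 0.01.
One-sample t-test:
H₀: μ = 85
H₁: μ ≠ 85
df = n - 1 = 39
t = (x̄ - μ₀) / (s/√n) = (82.30 - 85) / (19.78/√40) = -0.863
p-value = 0.3932

Since p-value > α = 0.01, we fail to reject H₀.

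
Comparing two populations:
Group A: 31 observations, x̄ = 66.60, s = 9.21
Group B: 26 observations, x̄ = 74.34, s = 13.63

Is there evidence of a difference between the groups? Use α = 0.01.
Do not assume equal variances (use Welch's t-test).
Welch's two-sample t-test:
H₀: μ₁ = μ₂
H₁: μ₁ ≠ μ₂
s₁²/n₁ = 9.21²/31 = 2.7363,  s₂²/n₂ = 13.63²/26 = 7.1453
SE = √(s₁²/n₁ + s₂²/n₂) = √(2.7363 + 7.1453) = 3.1435
df (Welch-Satterthwaite) = (s₁²/n₁ + s₂²/n₂)² / [(s₁²/n₁)²/(n₁-1) + (s₂²/n₂)²/(n₂-1)] ≈ 42.61
t = (x̄₁ - x̄₂) / SE = (66.60 - 74.34) / 3.1435 = -7.74 / 3.1435 = -2.462
p-value = 0.0179

Since p-value > α = 0.01, we fail to reject H₀.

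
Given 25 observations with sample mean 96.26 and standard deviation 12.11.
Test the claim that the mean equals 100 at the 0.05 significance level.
One-sample t-test:
H₀: μ = 100
H₁: μ ≠ 100
df = n - 1 = 24
t = (x̄ - μ₀) / (s/√n) = (96.26 - 100) / (12.11/√25) = -1.544
p-value = 0.1356

Since p-value > α = 0.05, we fail to reject H₀.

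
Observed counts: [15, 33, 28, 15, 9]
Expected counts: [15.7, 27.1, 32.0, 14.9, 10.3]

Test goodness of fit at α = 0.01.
Chi-square goodness of fit test:
H₀: observed counts match expected distribution
H₁: observed counts differ from expected distribution
df = k - 1 = 4
χ² = Σ(O - E)²/E
   = (15 - 15.7)²/15.7 + (33 - 27.1)²/27.1 + (28 - 32.0)²/32.0 + (15 - 14.9)²/14.9 + (9 - 10.3)²/10.3
   = 0.031 + 1.285 + 0.500 + 0.001 + 0.164
   = 1.98
p-value = 0.7394

Since p-value > α = 0.01, we fail to reject H₀.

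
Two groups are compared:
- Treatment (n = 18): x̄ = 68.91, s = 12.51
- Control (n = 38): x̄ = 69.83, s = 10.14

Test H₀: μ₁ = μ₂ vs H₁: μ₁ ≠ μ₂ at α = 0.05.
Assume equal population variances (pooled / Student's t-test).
Student's two-sample t-test (equal variances):
H₀: μ₁ = μ₂
H₁: μ₁ ≠ μ₂
df = n₁ + n₂ - 2 = 54
Pooled variance s_p² = [(n₁-1)s₁² + (n₂-1)s₂²] / (n₁ + n₂ - 2) = [(17)(12.51²) + (37)(10.14²)] / 54 = 119.7190
SE = √(s_p²(1/n₁ + 1/n₂)) = √(119.7190 × (1/18 + 1/38)) = 3.1307
t = (x̄₁ - x̄₂) / SE = (68.91 - 69.83) / 3.1307 = -0.92 / 3.1307 = -0.294
p-value = 0.7700

Since p-value > α = 0.05, we fail to reject H₀.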